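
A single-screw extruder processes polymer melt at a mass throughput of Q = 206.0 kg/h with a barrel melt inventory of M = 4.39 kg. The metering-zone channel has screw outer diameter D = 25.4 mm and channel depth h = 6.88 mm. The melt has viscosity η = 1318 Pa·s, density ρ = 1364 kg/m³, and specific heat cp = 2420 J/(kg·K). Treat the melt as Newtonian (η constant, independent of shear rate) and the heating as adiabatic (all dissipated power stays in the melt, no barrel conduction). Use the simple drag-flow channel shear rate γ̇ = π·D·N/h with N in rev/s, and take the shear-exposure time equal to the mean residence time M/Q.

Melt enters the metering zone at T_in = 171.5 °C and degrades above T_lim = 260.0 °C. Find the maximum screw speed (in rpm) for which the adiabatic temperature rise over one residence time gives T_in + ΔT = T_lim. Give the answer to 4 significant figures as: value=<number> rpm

Throughput in SI: Q_s = 206.0 kg/h ÷ 3600 s/h = 0.0572222 kg/s
t_res = M / Q_s = 4.39 ÷ 0.0572222 = 76.7184 s
D = 25.4 mm = 0.0254 m;  h = 6.88 mm = 0.00688 m
Allowable rise: ΔT_a = T_lim − T_in = 260.0 − 171.5 = 88.5 K
Invert ΔT = ηγ̇²t_res/(ρcp) for γ̇: γ̇_max² = ΔT_a ρ cp / (η t_res) = 88.5·1364·2420 / (1318·76.7184) = 2889.07 s⁻²
γ̇_max = √2889.07 = 53.7501 s⁻¹
N_max = γ̇_max·h / (π·D) = 53.7501 · 0.00688 / (π · 0.0254) = 4.6343 rev/s = 278.058 rpm

value=278.1 rpm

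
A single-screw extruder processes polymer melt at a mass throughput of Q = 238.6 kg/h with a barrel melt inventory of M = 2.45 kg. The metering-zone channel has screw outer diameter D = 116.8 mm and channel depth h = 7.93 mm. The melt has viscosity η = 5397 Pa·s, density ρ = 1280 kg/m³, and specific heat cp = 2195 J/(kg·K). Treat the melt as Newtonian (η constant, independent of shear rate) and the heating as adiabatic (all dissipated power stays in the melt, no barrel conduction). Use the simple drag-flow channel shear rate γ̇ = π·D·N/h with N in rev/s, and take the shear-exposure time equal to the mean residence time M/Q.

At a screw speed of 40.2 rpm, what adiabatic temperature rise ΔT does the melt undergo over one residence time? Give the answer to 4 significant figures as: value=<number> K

value=68.25 K

Throughput in SI: Q_s = 238.6 kg/h ÷ 3600 s/h = 0.0662778 kg/s
t_res = M / Q_s = 2.45 / 0.0662778 = 36.9656 s
Convert to SI: D = 0.1168 m, h = 0.00793 m, N = 40.2/60 = 0.67 rev/s
Shear rate: γ̇ = πDN/h = π·0.1168·0.67/0.00793 = 31.0023 s⁻¹
Adiabatic rise: ΔT = η γ̇² t_res / (ρ cp) = 5397·(31.0023)²·36.9656 / (1280·2195) = 68.2488 K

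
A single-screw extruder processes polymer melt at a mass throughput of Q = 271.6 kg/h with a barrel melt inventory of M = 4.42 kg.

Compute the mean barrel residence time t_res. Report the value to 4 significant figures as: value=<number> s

value=58.59 s

Q_s = Q / 3600 = 271.6 / 3600 = 0.0754444 kg/s
Mean residence time: t_res = M/Q_s = 4.42 kg / 0.0754444 kg/s = 58.5862 s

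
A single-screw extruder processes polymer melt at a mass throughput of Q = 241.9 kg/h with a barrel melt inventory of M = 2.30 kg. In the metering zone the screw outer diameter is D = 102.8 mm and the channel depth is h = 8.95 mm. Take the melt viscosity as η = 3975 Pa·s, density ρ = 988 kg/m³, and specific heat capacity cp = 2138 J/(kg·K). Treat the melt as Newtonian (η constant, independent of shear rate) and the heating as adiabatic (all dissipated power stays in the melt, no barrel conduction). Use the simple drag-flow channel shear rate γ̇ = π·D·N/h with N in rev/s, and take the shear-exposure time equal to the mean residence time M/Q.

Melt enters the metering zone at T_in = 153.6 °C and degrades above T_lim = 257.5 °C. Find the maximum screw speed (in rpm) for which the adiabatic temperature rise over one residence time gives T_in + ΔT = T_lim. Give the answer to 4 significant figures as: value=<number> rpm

value=66.78 rpm

Q_s = Q / 3600 = 241.9 / 3600 = 0.0671944 kg/s
Mean residence time: t_res = M/Q_s = 2.30 kg / 0.0671944 kg/s = 34.229 s
D = 102.8 mm = 0.1028 m;  h = 8.95 mm = 0.00895 m
ΔT_a = T_lim − T_in = 257.5 − 153.6 = 103.9 K
γ̇_max² = ΔT_a·ρ·cp / (η·t_res) = [103.9 × 988 × 2138] / [3975 × 34.229] = 1613.05 s⁻²
Take the square root: γ̇_max = √(1613.05) = 40.1628 s⁻¹
Solve γ̇ = πDN/h for N: N_max = γ̇_max·h/(π·D) = 40.1628 × 0.00895 / (π × 0.1028) = 1.11302 rev/s = 66.7814 rpm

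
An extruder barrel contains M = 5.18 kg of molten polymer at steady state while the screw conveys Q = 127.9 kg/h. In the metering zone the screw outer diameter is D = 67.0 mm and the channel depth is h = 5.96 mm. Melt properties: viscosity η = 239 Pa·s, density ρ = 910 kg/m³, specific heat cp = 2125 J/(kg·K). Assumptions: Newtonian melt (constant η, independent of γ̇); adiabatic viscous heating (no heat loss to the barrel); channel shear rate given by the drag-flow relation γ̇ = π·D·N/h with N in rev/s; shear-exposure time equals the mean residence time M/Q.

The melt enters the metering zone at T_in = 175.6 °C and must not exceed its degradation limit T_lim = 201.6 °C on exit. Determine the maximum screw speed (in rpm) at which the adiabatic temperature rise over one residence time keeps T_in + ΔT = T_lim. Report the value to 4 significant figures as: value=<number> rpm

Convert throughput: Q = 127.9 kg/h = 127.9/3600 = 0.0355278 kg/s
t_res = M / Q_s = 5.18 / 0.0355278 = 145.801 s
Geometry in SI: D = 67.0 mm → 0.067 m, h = 5.96 mm → 0.00596 m
Allowable rise: ΔT_a = T_lim − T_in = 201.6 − 175.6 = 26 K
γ̇_max² = ΔT_a·ρ·cp / (η·t_res) = [26 × 910 × 2125] / [239 × 145.801] = 1442.83 s⁻²
γ̇_max = sqrt(1442.83) = 37.9846 s⁻¹
N_max = γ̇_max h / (πD) = 37.9846·0.00596/(π·0.067) = 1.07555 rev/s → ×60 = 64.5327 rpm

value=64.53 rpm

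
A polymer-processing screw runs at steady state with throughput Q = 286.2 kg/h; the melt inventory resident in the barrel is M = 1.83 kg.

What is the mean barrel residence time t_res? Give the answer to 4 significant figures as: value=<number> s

value=23.02 s

Q_s = Q / 3600 = 286.2 / 3600 = 0.0795 kg/s
t_res = M / Q_s = 1.83 / 0.0795 = 23.0189 s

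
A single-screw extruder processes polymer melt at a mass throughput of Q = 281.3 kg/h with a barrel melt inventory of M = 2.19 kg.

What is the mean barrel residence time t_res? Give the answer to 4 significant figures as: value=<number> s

value=28.03 s

Throughput in SI: Q_s = 281.3 kg/h ÷ 3600 s/h = 0.0781389 kg/s
t_res = M / Q_s = 2.19 / 0.0781389 = 28.027 s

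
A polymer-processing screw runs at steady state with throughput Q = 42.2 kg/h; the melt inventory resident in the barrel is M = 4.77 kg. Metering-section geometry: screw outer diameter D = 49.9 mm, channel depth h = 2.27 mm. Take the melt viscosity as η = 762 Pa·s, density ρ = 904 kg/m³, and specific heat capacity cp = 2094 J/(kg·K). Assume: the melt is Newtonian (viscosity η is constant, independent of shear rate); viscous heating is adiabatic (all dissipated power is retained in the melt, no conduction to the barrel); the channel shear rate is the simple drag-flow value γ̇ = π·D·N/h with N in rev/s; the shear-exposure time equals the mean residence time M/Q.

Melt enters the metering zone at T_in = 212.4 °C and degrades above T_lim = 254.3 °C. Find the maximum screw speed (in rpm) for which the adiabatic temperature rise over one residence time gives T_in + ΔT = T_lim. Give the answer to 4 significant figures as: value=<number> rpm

value=13.90 rpm

Q_s = Q / 3600 = 42.2 / 3600 = 0.0117222 kg/s
t_res = M / Q_s = 4.77 ÷ 0.0117222 = 406.919 s
Convert to metres: D = 0.0499 m, h = 0.00227 m
ΔT_a = T_lim − T_in = 254.3 °C − 212.4 °C = 41.9 K
Invert ΔT = ηγ̇²t_res/(ρcp) for γ̇: γ̇_max² = ΔT_a ρ cp / (η t_res) = 41.9·904·2094 / (762·406.919) = 255.797 s⁻²
Take the square root: γ̇_max = √(255.797) = 15.9937 s⁻¹
N_max = γ̇_max h / (πD) = 15.9937·0.00227/(π·0.0499) = 0.231592 rev/s → ×60 = 13.8955 rpm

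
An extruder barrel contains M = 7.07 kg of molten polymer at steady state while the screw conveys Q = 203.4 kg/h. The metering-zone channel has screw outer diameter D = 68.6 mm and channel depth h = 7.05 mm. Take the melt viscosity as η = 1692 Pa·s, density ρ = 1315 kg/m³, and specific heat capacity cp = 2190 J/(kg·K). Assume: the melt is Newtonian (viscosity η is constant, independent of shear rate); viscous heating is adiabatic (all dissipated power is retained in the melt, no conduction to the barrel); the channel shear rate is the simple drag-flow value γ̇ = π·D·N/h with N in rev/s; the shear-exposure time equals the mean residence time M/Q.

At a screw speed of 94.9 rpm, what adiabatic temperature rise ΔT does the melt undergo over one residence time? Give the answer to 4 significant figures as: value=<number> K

value=171.9 K

Throughput in SI: Q_s = 203.4 kg/h ÷ 3600 s/h = 0.0565 kg/s
t_res = M / Q_s = 7.07 / 0.0565 = 125.133 s
Geometry in metres: D = 68.6 mm → 0.0686 m, h = 7.05 mm → 0.00705 m; screw speed N = 94.9 rpm = 1.58167 rev/s
γ̇ = π D N / h = (π)(0.0686)(1.58167) / 0.00705 = 48.3504 s⁻¹
Adiabatic rise: ΔT = η γ̇² t_res / (ρ cp) = 1692·(48.3504)²·125.133 / (1315·2190) = 171.87 K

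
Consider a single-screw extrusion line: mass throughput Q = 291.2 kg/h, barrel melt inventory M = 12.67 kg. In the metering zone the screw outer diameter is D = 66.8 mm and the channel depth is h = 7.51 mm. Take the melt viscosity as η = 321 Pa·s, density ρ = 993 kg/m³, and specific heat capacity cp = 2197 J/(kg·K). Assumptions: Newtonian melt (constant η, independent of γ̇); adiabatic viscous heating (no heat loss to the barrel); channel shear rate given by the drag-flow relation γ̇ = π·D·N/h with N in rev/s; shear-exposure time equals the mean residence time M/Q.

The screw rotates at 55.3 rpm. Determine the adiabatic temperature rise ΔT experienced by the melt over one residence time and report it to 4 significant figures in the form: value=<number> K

Q_s = Q / 3600 = 291.2 / 3600 = 0.0808889 kg/s
t_res = M / Q_s = 12.67 ÷ 0.0808889 = 156.635 s
D = 66.8 mm = 0.0668 m;  h = 7.51 mm = 0.00751 m;  N = 55.3 rpm / 60 = 0.921667 rev/s
γ̇ = π·D·N / h = π · 0.0668 · 0.921667 / 0.00751 = 25.7549 s⁻¹
Adiabatic rise: ΔT = η γ̇² t_res / (ρ cp) = 321·(25.7549)²·156.635 / (993·2197) = 15.2874 K

value=15.29 K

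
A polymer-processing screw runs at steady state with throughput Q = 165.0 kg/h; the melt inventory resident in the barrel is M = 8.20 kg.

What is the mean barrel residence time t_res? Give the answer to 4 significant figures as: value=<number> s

Convert throughput: Q = 165.0 kg/h = 165.0/3600 = 0.0458333 kg/s
t_res = M / Q_s = 8.20 ÷ 0.0458333 = 178.909 s

value=178.9 s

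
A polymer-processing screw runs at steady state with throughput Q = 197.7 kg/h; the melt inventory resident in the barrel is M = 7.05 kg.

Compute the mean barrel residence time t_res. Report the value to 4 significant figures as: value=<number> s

Convert throughput: Q = 197.7 kg/h = 197.7/3600 = 0.0549167 kg/s
Mean residence time: t_res = M/Q_s = 7.05 kg / 0.0549167 kg/s = 128.376 s

value=128.4 s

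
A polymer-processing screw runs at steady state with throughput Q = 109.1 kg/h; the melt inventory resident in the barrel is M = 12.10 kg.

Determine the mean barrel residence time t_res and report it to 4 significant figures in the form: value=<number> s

Throughput in SI: Q_s = 109.1 kg/h ÷ 3600 s/h = 0.0303056 kg/s
t_res = M / Q_s = 12.10 ÷ 0.0303056 = 399.267 s

value=399.3 s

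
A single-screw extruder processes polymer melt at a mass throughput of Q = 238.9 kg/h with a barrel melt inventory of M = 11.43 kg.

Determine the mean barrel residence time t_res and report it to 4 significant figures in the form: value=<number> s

value=172.2 s

Q_s = Q / 3600 = 238.9 / 3600 = 0.0663611 kg/s
t_res = M / Q_s = 11.43 / 0.0663611 = 172.239 s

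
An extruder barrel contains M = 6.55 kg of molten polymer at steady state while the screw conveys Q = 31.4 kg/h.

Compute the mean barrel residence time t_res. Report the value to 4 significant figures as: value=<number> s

value=751.0 s

Throughput in SI: Q_s = 31.4 kg/h ÷ 3600 s/h = 0.00872222 kg/s
Mean residence time: t_res = M/Q_s = 6.55 kg / 0.00872222 kg/s = 750.955 s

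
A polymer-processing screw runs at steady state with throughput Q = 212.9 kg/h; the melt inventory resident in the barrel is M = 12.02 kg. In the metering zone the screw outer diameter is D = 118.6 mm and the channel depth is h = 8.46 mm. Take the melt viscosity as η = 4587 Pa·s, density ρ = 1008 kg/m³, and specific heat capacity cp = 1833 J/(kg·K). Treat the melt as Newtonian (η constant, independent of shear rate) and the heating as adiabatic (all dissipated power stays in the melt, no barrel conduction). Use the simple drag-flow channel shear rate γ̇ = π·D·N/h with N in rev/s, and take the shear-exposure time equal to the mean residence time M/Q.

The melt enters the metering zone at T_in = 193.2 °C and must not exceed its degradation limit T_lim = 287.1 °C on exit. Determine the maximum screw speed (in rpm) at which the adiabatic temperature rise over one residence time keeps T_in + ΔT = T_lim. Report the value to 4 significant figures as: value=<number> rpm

Q_s = Q / 3600 = 212.9 / 3600 = 0.0591389 kg/s
Mean residence time: t_res = M/Q_s = 12.02 kg / 0.0591389 kg/s = 203.25 s
D = 118.6 mm = 0.1186 m;  h = 8.46 mm = 0.00846 m
Allowable rise: ΔT_a = T_lim − T_in = 287.1 − 193.2 = 93.9 K
γ̇_max² = ΔT_a·ρ·cp / (η·t_res) = [93.9 × 1008 × 1833] / [4587 × 203.25] = 186.092 s⁻²
γ̇_max = sqrt(186.092) = 13.6416 s⁻¹
N_max = γ̇_max h / (πD) = 13.6416·0.00846/(π·0.1186) = 0.309742 rev/s → ×60 = 18.5845 rpm

value=18.58 rpm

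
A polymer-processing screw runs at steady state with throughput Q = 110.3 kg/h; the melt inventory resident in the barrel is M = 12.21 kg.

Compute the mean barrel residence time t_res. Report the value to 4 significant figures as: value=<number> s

value=398.5 s

Q_s = Q / 3600 = 110.3 / 3600 = 0.0306389 kg/s
t_res = M / Q_s = 12.21 / 0.0306389 = 398.513 s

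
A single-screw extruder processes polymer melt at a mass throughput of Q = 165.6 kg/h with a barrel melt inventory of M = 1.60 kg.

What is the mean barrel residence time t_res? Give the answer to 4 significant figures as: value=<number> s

value=34.78 s

Throughput in SI: Q_s = 165.6 kg/h ÷ 3600 s/h = 0.046 kg/s
Mean residence time: t_res = M/Q_s = 1.60 kg / 0.046 kg/s = 34.7826 s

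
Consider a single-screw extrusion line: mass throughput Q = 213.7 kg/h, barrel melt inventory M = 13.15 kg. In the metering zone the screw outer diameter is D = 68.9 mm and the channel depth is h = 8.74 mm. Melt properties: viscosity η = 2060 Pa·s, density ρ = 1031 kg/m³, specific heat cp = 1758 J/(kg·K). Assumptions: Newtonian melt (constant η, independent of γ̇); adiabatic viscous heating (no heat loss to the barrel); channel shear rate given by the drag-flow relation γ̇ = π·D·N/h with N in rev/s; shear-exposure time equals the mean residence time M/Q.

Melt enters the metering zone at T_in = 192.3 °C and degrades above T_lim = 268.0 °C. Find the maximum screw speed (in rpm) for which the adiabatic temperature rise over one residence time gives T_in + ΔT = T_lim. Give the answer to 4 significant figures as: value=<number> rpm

Convert throughput: Q = 213.7 kg/h = 213.7/3600 = 0.0593611 kg/s
t_res = M / Q_s = 13.15 / 0.0593611 = 221.526 s
D = 68.9 mm = 0.0689 m;  h = 8.74 mm = 0.00874 m
ΔT_a = T_lim − T_in = 268.0 − 192.3 = 75.7 K
γ̇_max² = ΔT_a·ρ·cp / (η·t_res) = [75.7 × 1031 × 1758] / [2060 × 221.526] = 300.665 s⁻²
γ̇_max = √300.665 = 17.3397 s⁻¹
N_max = γ̇_max h / (πD) = 17.3397·0.00874/(π·0.0689) = 0.700138 rev/s → ×60 = 42.0083 rpm

value=42.01 rpm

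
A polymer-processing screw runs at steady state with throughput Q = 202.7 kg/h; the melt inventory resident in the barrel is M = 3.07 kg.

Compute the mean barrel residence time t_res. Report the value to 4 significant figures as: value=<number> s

Throughput in SI: Q_s = 202.7 kg/h ÷ 3600 s/h = 0.0563056 kg/s
Mean residence time: t_res = M/Q_s = 3.07 kg / 0.0563056 kg/s = 54.5239 s

value=54.52 s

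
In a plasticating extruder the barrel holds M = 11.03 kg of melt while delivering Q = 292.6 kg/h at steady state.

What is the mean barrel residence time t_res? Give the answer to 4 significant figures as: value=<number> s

value=135.7 s

Convert throughput: Q = 292.6 kg/h = 292.6/3600 = 0.0812778 kg/s
Mean residence time: t_res = M/Q_s = 11.03 kg / 0.0812778 kg/s = 135.707 s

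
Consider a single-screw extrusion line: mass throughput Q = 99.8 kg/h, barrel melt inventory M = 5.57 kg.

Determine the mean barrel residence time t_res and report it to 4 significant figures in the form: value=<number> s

value=200.9 s

Throughput in SI: Q_s = 99.8 kg/h ÷ 3600 s/h = 0.0277222 kg/s
Mean residence time: t_res = M/Q_s = 5.57 kg / 0.0277222 kg/s = 200.922 s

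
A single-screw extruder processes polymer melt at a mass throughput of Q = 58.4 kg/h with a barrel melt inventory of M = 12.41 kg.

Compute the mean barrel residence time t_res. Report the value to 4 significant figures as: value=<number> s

value=765.0 s

Q_s = Q / 3600 = 58.4 / 3600 = 0.0162222 kg/s
Mean residence time: t_res = M/Q_s = 12.41 kg / 0.0162222 kg/s = 765 s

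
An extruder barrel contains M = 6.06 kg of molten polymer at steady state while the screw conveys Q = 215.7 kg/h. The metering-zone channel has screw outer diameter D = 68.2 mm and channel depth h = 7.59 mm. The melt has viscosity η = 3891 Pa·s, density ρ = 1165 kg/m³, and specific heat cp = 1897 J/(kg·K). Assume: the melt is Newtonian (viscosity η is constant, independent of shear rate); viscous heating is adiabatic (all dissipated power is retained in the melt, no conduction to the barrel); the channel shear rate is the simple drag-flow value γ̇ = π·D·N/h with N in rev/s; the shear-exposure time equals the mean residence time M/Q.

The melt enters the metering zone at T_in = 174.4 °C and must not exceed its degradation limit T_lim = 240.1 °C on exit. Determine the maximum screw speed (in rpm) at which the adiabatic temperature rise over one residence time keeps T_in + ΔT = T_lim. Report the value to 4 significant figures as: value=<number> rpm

Convert throughput: Q = 215.7 kg/h = 215.7/3600 = 0.0599167 kg/s
t_res = M / Q_s = 6.06 ÷ 0.0599167 = 101.14 s
Convert to metres: D = 0.0682 m, h = 0.00759 m
ΔT_a = T_lim − T_in = 240.1 − 174.4 = 65.7 K
Invert ΔT = ηγ̇²t_res/(ρcp) for γ̇: γ̇_max² = ΔT_a ρ cp / (η t_res) = 65.7·1165·1897 / (3891·101.14) = 368.954 s⁻²
Take the square root: γ̇_max = √(368.954) = 19.2082 s⁻¹
N_max = γ̇_max h / (πD) = 19.2082·0.00759/(π·0.0682) = 0.680446 rev/s → ×60 = 40.8268 rpm

value=40.83 rpm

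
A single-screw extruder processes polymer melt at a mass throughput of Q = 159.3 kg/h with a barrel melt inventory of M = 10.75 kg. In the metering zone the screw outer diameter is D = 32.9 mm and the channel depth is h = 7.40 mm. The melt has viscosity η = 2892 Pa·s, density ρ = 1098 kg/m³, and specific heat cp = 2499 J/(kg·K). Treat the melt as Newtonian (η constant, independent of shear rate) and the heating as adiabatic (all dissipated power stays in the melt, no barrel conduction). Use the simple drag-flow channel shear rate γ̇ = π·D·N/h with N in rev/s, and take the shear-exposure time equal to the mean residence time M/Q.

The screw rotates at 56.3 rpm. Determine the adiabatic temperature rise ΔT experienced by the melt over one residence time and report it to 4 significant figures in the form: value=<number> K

value=43.98 K

Throughput in SI: Q_s = 159.3 kg/h ÷ 3600 s/h = 0.04425 kg/s
t_res = M / Q_s = 10.75 / 0.04425 = 242.938 s
D = 32.9 mm = 0.0329 m;  h = 7.40 mm = 0.0074 m;  N = 56.3 rpm / 60 = 0.938333 rev/s
γ̇ = π D N / h = (π)(0.0329)(0.938333) / 0.0074 = 13.106 s⁻¹
ΔT = η·γ̇²·t_res / (ρ·cp) = 2892 · (13.106)² · 242.938 / (1098 · 2499) = 43.9812 K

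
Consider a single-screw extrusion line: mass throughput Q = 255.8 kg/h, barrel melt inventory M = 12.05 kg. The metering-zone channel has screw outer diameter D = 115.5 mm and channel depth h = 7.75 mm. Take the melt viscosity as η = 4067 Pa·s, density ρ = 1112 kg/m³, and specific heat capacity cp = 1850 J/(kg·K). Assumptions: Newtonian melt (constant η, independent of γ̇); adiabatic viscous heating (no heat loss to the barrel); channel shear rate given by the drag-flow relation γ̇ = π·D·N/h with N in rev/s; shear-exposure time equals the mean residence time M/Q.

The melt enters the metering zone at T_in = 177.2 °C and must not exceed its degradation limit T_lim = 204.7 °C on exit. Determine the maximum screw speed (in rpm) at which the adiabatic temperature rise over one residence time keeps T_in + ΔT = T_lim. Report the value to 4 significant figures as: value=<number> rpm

Convert throughput: Q = 255.8 kg/h = 255.8/3600 = 0.0710556 kg/s
Mean residence time: t_res = M/Q_s = 12.05 kg / 0.0710556 kg/s = 169.586 s
D = 115.5 mm = 0.1155 m;  h = 7.75 mm = 0.00775 m
Allowable rise: ΔT_a = T_lim − T_in = 204.7 − 177.2 = 27.5 K
Invert ΔT = ηγ̇²t_res/(ρcp) for γ̇: γ̇_max² = ΔT_a ρ cp / (η t_res) = 27.5·1112·1850 / (4067·169.586) = 82.025 s⁻²
Take the square root: γ̇_max = √(82.025) = 9.05676 s⁻¹
N_max = γ̇_max h / (πD) = 9.05676·0.00775/(π·0.1155) = 0.193438 rev/s → ×60 = 11.6063 rpm

value=11.61 rpm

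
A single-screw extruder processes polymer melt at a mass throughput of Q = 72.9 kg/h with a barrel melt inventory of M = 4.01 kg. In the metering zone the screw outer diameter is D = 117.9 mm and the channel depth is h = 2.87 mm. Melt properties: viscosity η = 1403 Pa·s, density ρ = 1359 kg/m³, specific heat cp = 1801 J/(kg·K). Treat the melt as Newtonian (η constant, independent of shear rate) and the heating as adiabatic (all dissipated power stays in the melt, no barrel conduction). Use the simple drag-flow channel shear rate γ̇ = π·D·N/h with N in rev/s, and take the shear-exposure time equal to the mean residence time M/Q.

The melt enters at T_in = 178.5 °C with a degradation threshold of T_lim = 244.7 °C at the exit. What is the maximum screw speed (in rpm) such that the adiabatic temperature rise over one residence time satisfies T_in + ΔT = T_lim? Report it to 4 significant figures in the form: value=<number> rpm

value=11.23 rpm

Throughput in SI: Q_s = 72.9 kg/h ÷ 3600 s/h = 0.02025 kg/s
Mean residence time: t_res = M/Q_s = 4.01 kg / 0.02025 kg/s = 198.025 s
D = 117.9 mm = 0.1179 m;  h = 2.87 mm = 0.00287 m
ΔT_a = T_lim − T_in = 244.7 °C − 178.5 °C = 66.2 K
Invert ΔT = ηγ̇²t_res/(ρcp) for γ̇: γ̇_max² = ΔT_a ρ cp / (η t_res) = 66.2·1359·1801 / (1403·198.025) = 583.195 s⁻²
γ̇_max = √583.195 = 24.1494 s⁻¹
N_max = γ̇_max h / (πD) = 24.1494·0.00287/(π·0.1179) = 0.187122 rev/s → ×60 = 11.2273 rpm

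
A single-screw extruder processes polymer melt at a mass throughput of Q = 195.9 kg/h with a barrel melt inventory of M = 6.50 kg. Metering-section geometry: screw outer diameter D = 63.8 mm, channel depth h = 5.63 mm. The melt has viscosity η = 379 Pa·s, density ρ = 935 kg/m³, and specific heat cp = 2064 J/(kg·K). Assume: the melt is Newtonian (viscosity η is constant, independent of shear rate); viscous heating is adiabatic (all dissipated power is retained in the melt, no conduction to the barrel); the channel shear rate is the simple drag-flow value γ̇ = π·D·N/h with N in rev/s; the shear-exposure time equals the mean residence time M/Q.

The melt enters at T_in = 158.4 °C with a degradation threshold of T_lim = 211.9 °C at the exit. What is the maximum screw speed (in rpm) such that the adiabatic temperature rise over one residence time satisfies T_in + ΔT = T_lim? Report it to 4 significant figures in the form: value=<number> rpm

value=80.49 rpm

Convert throughput: Q = 195.9 kg/h = 195.9/3600 = 0.0544167 kg/s
t_res = M / Q_s = 6.50 / 0.0544167 = 119.449 s
Geometry in SI: D = 63.8 mm → 0.0638 m, h = 5.63 mm → 0.00563 m
ΔT_a = T_lim − T_in = 211.9 − 158.4 = 53.5 K
γ̇_max² = ΔT_a·ρ·cp / (η·t_res) = [53.5 × 935 × 2064] / [379 × 119.449] = 2280.63 s⁻²
γ̇_max = √2280.63 = 47.7559 s⁻¹
N_max = γ̇_max·h / (π·D) = 47.7559 · 0.00563 / (π · 0.0638) = 1.34142 rev/s = 80.4853 rpm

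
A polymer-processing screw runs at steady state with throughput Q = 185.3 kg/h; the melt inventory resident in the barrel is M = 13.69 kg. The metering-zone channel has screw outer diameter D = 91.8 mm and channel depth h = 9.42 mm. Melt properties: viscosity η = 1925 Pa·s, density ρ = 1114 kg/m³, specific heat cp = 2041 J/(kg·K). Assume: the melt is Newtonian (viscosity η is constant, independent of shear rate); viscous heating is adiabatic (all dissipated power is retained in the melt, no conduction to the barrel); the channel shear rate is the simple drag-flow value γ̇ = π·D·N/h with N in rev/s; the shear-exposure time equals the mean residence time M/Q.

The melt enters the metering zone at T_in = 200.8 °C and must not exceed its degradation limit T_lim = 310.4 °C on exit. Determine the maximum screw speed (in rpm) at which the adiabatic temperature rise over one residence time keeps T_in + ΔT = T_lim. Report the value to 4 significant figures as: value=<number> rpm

value=43.24 rpm

Throughput in SI: Q_s = 185.3 kg/h ÷ 3600 s/h = 0.0514722 kg/s
Mean residence time: t_res = M/Q_s = 13.69 kg / 0.0514722 kg/s = 265.969 s
Convert to metres: D = 0.0918 m, h = 0.00942 m
ΔT_a = T_lim − T_in = 310.4 − 200.8 = 109.6 K
γ̇_max² = ΔT_a·ρ·cp/(η·t_res) = 109.6·1114·2041/(1925·265.969) = 486.718 s⁻²
Take the square root: γ̇_max = √(486.718) = 22.0617 s⁻¹
Solve γ̇ = πDN/h for N: N_max = γ̇_max·h/(π·D) = 22.0617 × 0.00942 / (π × 0.0918) = 0.720605 rev/s = 43.2363 rpm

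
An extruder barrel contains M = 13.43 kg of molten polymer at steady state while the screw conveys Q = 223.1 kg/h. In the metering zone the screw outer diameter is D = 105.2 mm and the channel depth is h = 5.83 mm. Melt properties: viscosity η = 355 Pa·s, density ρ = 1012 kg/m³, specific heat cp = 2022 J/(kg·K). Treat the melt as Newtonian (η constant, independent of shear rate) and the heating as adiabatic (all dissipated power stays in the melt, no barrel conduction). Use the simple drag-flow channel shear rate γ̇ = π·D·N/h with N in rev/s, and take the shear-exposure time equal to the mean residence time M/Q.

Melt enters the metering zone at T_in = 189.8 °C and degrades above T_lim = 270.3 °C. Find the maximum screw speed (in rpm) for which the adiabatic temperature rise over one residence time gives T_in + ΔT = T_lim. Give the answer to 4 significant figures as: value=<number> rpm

value=48.98 rpm

Throughput in SI: Q_s = 223.1 kg/h ÷ 3600 s/h = 0.0619722 kg/s
t_res = M / Q_s = 13.43 / 0.0619722 = 216.71 s
Geometry in SI: D = 105.2 mm → 0.1052 m, h = 5.83 mm → 0.00583 m
Allowable rise: ΔT_a = T_lim − T_in = 270.3 − 189.8 = 80.5 K
Invert ΔT = ηγ̇²t_res/(ρcp) for γ̇: γ̇_max² = ΔT_a ρ cp / (η t_res) = 80.5·1012·2022 / (355·216.71) = 2141.17 s⁻²
γ̇_max = sqrt(2141.17) = 46.2727 s⁻¹
N_max = γ̇_max·h / (π·D) = 46.2727 · 0.00583 / (π · 0.1052) = 0.816259 rev/s = 48.9755 rpm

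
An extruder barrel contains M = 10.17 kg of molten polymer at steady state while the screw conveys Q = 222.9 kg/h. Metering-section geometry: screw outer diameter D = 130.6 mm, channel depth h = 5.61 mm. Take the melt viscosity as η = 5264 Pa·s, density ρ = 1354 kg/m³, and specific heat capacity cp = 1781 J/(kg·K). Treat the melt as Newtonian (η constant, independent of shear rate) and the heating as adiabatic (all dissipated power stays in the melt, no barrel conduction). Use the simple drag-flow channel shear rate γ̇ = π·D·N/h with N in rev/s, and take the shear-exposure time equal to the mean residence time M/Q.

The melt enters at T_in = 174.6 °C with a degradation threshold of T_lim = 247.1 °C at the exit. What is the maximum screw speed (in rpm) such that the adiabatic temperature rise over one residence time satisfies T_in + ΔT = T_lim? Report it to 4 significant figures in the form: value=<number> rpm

Q_s = Q / 3600 = 222.9 / 3600 = 0.0619167 kg/s
Mean residence time: t_res = M/Q_s = 10.17 kg / 0.0619167 kg/s = 164.253 s
Convert to metres: D = 0.1306 m, h = 0.00561 m
ΔT_a = T_lim − T_in = 247.1 − 174.6 = 72.5 K
γ̇_max² = ΔT_a·ρ·cp/(η·t_res) = 72.5·1354·1781/(5264·164.253) = 202.205 s⁻²
γ̇_max = sqrt(202.205) = 14.2199 s⁻¹
N_max = γ̇_max·h / (π·D) = 14.2199 · 0.00561 / (π · 0.1306) = 0.194431 rev/s = 11.6659 rpm

value=11.67 rpm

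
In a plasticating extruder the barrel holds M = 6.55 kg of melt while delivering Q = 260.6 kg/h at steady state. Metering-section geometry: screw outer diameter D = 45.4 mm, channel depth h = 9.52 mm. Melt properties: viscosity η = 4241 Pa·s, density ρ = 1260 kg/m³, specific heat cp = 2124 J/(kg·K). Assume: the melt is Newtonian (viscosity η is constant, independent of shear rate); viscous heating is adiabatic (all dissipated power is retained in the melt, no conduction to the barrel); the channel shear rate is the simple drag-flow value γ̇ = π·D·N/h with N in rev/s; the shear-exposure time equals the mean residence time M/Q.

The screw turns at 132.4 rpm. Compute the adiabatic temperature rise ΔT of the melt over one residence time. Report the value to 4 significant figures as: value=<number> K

value=156.7 K

Convert throughput: Q = 260.6 kg/h = 260.6/3600 = 0.0723889 kg/s
t_res = M / Q_s = 6.55 ÷ 0.0723889 = 90.4835 s
Geometry in metres: D = 45.4 mm → 0.0454 m, h = 9.52 mm → 0.00952 m; screw speed N = 132.4 rpm = 2.20667 rev/s
γ̇ = π D N / h = (π)(0.0454)(2.20667) / 0.00952 = 33.0602 s⁻¹
Adiabatic rise: ΔT = η γ̇² t_res / (ρ cp) = 4241·(33.0602)²·90.4835 / (1260·2124) = 156.72 K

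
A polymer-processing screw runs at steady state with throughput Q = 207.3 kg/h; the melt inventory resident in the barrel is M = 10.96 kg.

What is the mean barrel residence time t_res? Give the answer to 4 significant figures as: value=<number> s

value=190.3 s

Throughput in SI: Q_s = 207.3 kg/h ÷ 3600 s/h = 0.0575833 kg/s
t_res = M / Q_s = 10.96 ÷ 0.0575833 = 190.333 s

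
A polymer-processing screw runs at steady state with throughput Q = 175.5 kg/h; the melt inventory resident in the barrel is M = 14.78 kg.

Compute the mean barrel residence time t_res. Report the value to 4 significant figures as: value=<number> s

value=303.2 s

Q_s = Q / 3600 = 175.5 / 3600 = 0.04875 kg/s
t_res = M / Q_s = 14.78 ÷ 0.04875 = 303.179 s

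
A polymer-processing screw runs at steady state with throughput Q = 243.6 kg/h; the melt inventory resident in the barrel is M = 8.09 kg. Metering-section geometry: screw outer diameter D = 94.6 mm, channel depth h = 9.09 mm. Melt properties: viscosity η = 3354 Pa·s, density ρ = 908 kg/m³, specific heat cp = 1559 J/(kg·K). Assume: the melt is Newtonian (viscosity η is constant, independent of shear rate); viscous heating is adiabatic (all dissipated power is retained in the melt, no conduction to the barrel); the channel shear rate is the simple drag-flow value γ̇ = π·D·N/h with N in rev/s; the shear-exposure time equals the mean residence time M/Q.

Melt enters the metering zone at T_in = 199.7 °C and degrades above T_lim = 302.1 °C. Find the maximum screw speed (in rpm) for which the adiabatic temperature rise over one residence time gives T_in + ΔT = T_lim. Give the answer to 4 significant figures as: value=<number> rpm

value=34.89 rpm

Throughput in SI: Q_s = 243.6 kg/h ÷ 3600 s/h = 0.0676667 kg/s
t_res = M / Q_s = 8.09 ÷ 0.0676667 = 119.557 s
Convert to metres: D = 0.0946 m, h = 0.00909 m
Allowable rise: ΔT_a = T_lim − T_in = 302.1 − 199.7 = 102.4 K
Invert ΔT = ηγ̇²t_res/(ρcp) for γ̇: γ̇_max² = ΔT_a ρ cp / (η t_res) = 102.4·908·1559 / (3354·119.557) = 361.489 s⁻²
γ̇_max = sqrt(361.489) = 19.0129 s⁻¹
Solve γ̇ = πDN/h for N: N_max = γ̇_max·h/(π·D) = 19.0129 × 0.00909 / (π × 0.0946) = 0.581528 rev/s = 34.8917 rpm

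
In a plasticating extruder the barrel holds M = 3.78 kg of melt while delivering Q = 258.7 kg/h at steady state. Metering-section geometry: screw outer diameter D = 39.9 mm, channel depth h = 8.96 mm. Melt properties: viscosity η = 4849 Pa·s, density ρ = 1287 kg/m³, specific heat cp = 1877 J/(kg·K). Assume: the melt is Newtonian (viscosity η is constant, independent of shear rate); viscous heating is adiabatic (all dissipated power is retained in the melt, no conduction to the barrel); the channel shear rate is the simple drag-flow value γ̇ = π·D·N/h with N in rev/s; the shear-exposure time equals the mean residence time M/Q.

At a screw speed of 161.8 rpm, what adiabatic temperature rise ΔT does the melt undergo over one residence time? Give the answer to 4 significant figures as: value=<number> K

value=150.3 K

Convert throughput: Q = 258.7 kg/h = 258.7/3600 = 0.0718611 kg/s
t_res = M / Q_s = 3.78 / 0.0718611 = 52.6015 s
Geometry in metres: D = 39.9 mm → 0.0399 m, h = 8.96 mm → 0.00896 m; screw speed N = 161.8 rpm = 2.69667 rev/s
Shear rate: γ̇ = πDN/h = π·0.0399·2.69667/0.00896 = 37.7261 s⁻¹
ΔT = η·γ̇²·t_res / (ρ·cp) = 4849 · (37.7261)² · 52.6015 / (1287 · 1877) = 150.277 K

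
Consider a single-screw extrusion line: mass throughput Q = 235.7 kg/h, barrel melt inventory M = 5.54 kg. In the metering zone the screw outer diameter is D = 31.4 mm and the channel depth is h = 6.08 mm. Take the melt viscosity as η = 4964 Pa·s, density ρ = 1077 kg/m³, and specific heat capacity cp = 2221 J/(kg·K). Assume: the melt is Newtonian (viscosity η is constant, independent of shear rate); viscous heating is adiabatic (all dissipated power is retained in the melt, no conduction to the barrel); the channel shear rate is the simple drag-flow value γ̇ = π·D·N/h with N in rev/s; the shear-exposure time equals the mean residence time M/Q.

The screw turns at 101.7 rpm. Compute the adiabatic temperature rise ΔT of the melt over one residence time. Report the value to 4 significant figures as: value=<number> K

value=132.8 K

Convert throughput: Q = 235.7 kg/h = 235.7/3600 = 0.0654722 kg/s
t_res = M / Q_s = 5.54 / 0.0654722 = 84.616 s
Geometry in metres: D = 31.4 mm → 0.0314 m, h = 6.08 mm → 0.00608 m; screw speed N = 101.7 rpm = 1.695 rev/s
γ̇ = π·D·N / h = π · 0.0314 · 1.695 / 0.00608 = 27.5008 s⁻¹
Adiabatic rise: ΔT = η γ̇² t_res / (ρ cp) = 4964·(27.5008)²·84.616 / (1077·2221) = 132.804 K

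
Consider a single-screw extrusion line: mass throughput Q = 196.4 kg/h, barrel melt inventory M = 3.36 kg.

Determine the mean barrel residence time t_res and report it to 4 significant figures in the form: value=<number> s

value=61.59 s

Q_s = Q / 3600 = 196.4 / 3600 = 0.0545556 kg/s
t_res = M / Q_s = 3.36 / 0.0545556 = 61.5886 s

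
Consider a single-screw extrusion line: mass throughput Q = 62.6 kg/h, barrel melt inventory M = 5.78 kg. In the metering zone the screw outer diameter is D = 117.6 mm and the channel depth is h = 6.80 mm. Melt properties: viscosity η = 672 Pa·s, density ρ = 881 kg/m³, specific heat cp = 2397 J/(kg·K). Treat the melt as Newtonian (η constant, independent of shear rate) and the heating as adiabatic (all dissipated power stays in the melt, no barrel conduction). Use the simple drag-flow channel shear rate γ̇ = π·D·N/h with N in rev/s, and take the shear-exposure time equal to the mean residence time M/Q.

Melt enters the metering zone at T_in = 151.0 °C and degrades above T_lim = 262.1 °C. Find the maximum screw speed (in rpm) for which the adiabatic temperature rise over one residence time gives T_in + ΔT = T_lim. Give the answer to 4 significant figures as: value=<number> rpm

value=35.79 rpm

Q_s = Q / 3600 = 62.6 / 3600 = 0.0173889 kg/s
t_res = M / Q_s = 5.78 ÷ 0.0173889 = 332.396 s
D = 117.6 mm = 0.1176 m;  h = 6.80 mm = 0.0068 m
ΔT_a = T_lim − T_in = 262.1 °C − 151.0 °C = 111.1 K
Invert ΔT = ηγ̇²t_res/(ρcp) for γ̇: γ̇_max² = ΔT_a ρ cp / (η t_res) = 111.1·881·2397 / (672·332.396) = 1050.35 s⁻²
γ̇_max = sqrt(1050.35) = 32.4091 s⁻¹
N_max = γ̇_max h / (πD) = 32.4091·0.0068/(π·0.1176) = 0.59651 rev/s → ×60 = 35.7906 rpm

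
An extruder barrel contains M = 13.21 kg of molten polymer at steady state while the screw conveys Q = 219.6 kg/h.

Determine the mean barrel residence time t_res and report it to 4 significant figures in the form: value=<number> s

value=216.6 s

Throughput in SI: Q_s = 219.6 kg/h ÷ 3600 s/h = 0.061 kg/s
t_res = M / Q_s = 13.21 ÷ 0.061 = 216.557 s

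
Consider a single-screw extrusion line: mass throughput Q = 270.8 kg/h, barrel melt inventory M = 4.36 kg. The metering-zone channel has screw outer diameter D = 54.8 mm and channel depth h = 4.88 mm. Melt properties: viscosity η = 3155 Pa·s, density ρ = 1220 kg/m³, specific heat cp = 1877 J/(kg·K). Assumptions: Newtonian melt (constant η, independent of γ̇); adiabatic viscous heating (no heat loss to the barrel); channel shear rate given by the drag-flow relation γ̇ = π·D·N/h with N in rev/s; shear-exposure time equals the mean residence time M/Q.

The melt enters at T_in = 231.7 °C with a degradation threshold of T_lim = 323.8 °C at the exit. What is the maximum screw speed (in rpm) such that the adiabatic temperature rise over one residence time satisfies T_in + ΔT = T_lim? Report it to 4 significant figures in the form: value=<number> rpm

Throughput in SI: Q_s = 270.8 kg/h ÷ 3600 s/h = 0.0752222 kg/s
t_res = M / Q_s = 4.36 / 0.0752222 = 57.9616 s
Geometry in SI: D = 54.8 mm → 0.0548 m, h = 4.88 mm → 0.00488 m
ΔT_a = T_lim − T_in = 323.8 − 231.7 = 92.1 K
Invert ΔT = ηγ̇²t_res/(ρcp) for γ̇: γ̇_max² = ΔT_a ρ cp / (η t_res) = 92.1·1220·1877 / (3155·57.9616) = 1153.3 s⁻²
γ̇_max = √1153.3 = 33.9603 s⁻¹
N_max = γ̇_max·h / (π·D) = 33.9603 · 0.00488 / (π · 0.0548) = 0.962634 rev/s = 57.7581 rpm

value=57.76 rpm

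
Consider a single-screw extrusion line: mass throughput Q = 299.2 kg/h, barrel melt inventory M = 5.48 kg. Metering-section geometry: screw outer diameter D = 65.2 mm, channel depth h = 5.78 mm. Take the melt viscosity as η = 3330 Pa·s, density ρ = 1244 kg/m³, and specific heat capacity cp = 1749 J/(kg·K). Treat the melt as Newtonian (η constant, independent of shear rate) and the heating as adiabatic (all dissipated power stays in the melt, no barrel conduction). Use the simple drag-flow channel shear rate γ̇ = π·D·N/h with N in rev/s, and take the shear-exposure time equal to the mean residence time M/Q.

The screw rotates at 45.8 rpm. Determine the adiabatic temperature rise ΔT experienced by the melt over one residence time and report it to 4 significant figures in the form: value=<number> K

value=73.85 K

Throughput in SI: Q_s = 299.2 kg/h ÷ 3600 s/h = 0.0831111 kg/s
t_res = M / Q_s = 5.48 ÷ 0.0831111 = 65.9358 s
Convert to SI: D = 0.0652 m, h = 0.00578 m, N = 45.8/60 = 0.763333 rev/s
Shear rate: γ̇ = πDN/h = π·0.0652·0.763333/0.00578 = 27.051 s⁻¹
ΔT = η·γ̇²·t_res/(ρ·cp) = [3330 × 27.051² × 65.9358] / [1244 × 1749] = 73.8454 K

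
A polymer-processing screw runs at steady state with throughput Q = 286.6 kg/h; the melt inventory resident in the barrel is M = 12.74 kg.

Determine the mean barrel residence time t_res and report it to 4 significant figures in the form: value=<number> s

value=160.0 s

Convert throughput: Q = 286.6 kg/h = 286.6/3600 = 0.0796111 kg/s
t_res = M / Q_s = 12.74 / 0.0796111 = 160.028 s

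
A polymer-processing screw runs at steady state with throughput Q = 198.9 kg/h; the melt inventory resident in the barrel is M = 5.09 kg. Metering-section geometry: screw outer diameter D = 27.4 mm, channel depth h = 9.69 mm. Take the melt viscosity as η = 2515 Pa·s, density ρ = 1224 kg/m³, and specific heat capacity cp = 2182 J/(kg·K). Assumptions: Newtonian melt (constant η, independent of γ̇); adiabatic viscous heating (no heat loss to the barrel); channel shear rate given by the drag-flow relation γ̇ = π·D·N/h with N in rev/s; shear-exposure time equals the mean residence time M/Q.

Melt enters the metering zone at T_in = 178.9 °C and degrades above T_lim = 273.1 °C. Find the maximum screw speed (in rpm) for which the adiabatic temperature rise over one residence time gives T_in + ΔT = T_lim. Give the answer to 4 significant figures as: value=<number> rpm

value=222.6 rpm

Convert throughput: Q = 198.9 kg/h = 198.9/3600 = 0.05525 kg/s
t_res = M / Q_s = 5.09 / 0.05525 = 92.1267 s
Geometry in SI: D = 27.4 mm → 0.0274 m, h = 9.69 mm → 0.00969 m
ΔT_a = T_lim − T_in = 273.1 °C − 178.9 °C = 94.2 K
Invert ΔT = ηγ̇²t_res/(ρcp) for γ̇: γ̇_max² = ΔT_a ρ cp / (η t_res) = 94.2·1224·2182 / (2515·92.1267) = 1085.83 s⁻²
Take the square root: γ̇_max = √(1085.83) = 32.952 s⁻¹
N_max = γ̇_max h / (πD) = 32.952·0.00969/(π·0.0274) = 3.70941 rev/s → ×60 = 222.565 rpm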